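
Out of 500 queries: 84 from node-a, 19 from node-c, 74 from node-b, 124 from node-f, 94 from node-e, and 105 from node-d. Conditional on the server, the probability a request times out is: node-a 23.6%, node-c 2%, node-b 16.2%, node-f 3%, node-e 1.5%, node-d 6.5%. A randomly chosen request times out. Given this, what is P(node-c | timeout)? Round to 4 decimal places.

0.0086

By Bayes' rule, posterior ∝ prior × likelihood:
  node-a: 0.168 × 0.236 = 0.039648
  node-c: 0.038 × 0.02 = 0.00076
  node-b: 0.148 × 0.162 = 0.023976
  node-f: 0.248 × 0.03 = 0.00744
  node-e: 0.188 × 0.015 = 0.00282
  node-d: 0.21 × 0.065 = 0.01365
Total = 0.088294.
P(node-c | evidence) = 0.00076 / 0.088294 ≈ 0.0086.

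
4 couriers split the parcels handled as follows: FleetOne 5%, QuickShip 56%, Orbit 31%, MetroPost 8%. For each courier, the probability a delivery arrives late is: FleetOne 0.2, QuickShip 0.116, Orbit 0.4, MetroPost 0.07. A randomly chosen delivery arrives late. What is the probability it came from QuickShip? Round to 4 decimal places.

0.3176

Unnormalized posteriors (prior × likelihood):
  FleetOne: 0.05 × 0.2 = 0.01
  QuickShip: 0.56 × 0.116 = 0.06496
  Orbit: 0.31 × 0.4 = 0.124
  MetroPost: 0.08 × 0.07 = 0.0056
Total = 0.20456.
P(QuickShip | evidence) = 0.06496 / 0.20456 ≈ 0.3176.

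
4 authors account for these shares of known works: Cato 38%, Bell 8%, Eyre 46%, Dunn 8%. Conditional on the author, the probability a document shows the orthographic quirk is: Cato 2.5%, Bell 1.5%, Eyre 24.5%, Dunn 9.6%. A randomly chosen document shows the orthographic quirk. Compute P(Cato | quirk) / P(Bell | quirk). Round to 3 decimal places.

7.917

Compute prior × likelihood for every hypothesis:
  Cato: 0.38 × 0.025 = 0.0095
  Bell: 0.08 × 0.015 = 0.0012
  Eyre: 0.46 × 0.245 = 0.1127
  Dunn: 0.08 × 0.096 = 0.00768
Total = 0.13108.
The ratio is 0.0095 / 0.0012 (the normalizer cancels) = 7.917.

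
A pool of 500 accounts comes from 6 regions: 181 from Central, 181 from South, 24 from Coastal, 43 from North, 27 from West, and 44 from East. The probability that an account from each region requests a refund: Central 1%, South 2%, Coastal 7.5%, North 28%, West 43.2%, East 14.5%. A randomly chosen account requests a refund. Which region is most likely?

North

By Bayes' rule, posterior ∝ prior × likelihood:
  Central: 0.362 × 0.01 = 0.00362
  South: 0.362 × 0.02 = 0.00724
  Coastal: 0.048 × 0.075 = 0.0036
  North: 0.086 × 0.28 = 0.02408
  West: 0.054 × 0.432 = 0.023328
  East: 0.088 × 0.145 = 0.01276
Sum = 0.074628.
Largest term belongs to North, so North is most probable.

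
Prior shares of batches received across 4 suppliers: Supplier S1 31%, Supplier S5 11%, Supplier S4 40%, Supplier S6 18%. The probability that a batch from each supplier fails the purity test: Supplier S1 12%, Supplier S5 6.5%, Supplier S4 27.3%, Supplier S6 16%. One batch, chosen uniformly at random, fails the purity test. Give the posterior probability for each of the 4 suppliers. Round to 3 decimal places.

Supplier S1 0.204, Supplier S5 0.039, Supplier S4 0.599, Supplier S6 0.158

Compute prior × likelihood for every hypothesis:
  Supplier S1: 0.31 × 0.12 = 0.0372
  Supplier S5: 0.11 × 0.065 = 0.00715
  Supplier S4: 0.4 × 0.273 = 0.1092
  Supplier S6: 0.18 × 0.16 = 0.0288
Normalizing constant = 0.18235.
P(Supplier S1 | off-spec) = 0.0372/0.18235 ≈ 0.204
P(Supplier S5 | off-spec) = 0.00715/0.18235 ≈ 0.039
P(Supplier S4 | off-spec) = 0.1092/0.18235 ≈ 0.599
P(Supplier S6 | off-spec) = 0.0288/0.18235 ≈ 0.158
(Check: 0.204+0.039+0.599+0.158 = 1.000.)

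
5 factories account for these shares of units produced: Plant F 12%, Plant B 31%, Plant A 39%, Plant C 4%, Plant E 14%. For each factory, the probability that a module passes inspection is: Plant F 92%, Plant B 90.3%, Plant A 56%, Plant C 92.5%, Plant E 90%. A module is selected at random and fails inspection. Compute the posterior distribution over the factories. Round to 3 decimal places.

Plant F 0.042, Plant B 0.132, Plant A 0.752, Plant C 0.013, Plant E 0.061

Taking complements, P(nonconforming | each) = Plant F 0.08, Plant B 0.097, Plant A 0.44, Plant C 0.075, Plant E 0.1.
By Bayes' rule, posterior ∝ prior × likelihood:
  Plant F: 0.12 × 0.08 = 0.0096
  Plant B: 0.31 × 0.097 = 0.03007
  Plant A: 0.39 × 0.44 = 0.1716
  Plant C: 0.04 × 0.075 = 0.003
  Plant E: 0.14 × 0.1 = 0.014
Total = 0.22827.
P(Plant F | nonconforming) = 0.0096/0.22827 ≈ 0.042
P(Plant B | nonconforming) = 0.03007/0.22827 ≈ 0.132
P(Plant A | nonconforming) = 0.1716/0.22827 ≈ 0.752
P(Plant C | nonconforming) = 0.003/0.22827 ≈ 0.013
P(Plant E | nonconforming) = 0.014/0.22827 ≈ 0.061
(Check: 0.042+0.132+0.752+0.013+0.061 = 1.000.)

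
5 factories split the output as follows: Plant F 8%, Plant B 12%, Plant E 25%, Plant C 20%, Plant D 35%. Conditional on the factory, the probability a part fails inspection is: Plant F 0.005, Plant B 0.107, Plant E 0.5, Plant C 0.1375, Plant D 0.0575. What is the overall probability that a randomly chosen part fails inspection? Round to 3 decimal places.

0.186

Compute prior × likelihood for every hypothesis:
  Plant F: 0.08 × 0.005 = 0.0004
  Plant B: 0.12 × 0.107 = 0.01284
  Plant E: 0.25 × 0.5 = 0.125
  Plant C: 0.2 × 0.1375 = 0.0275
  Plant D: 0.35 × 0.0575 = 0.020125
P(nonconforming) = 0.0004 + 0.01284 + 0.125 + 0.0275 + 0.020125 = 0.185865 → 0.186.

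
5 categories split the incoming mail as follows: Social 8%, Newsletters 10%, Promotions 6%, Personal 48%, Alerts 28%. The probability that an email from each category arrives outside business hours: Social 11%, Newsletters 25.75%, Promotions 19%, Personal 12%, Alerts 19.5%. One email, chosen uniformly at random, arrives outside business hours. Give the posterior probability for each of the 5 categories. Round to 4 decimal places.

By Bayes' rule, posterior ∝ prior × likelihood:
  Social: 0.08 × 0.11 = 0.0088
  Newsletters: 0.1 × 0.2575 = 0.02575
  Promotions: 0.06 × 0.19 = 0.0114
  Personal: 0.48 × 0.12 = 0.0576
  Alerts: 0.28 × 0.195 = 0.0546
Sum = 0.15815.
P(Social | off-hours) = 0.0088/0.15815 ≈ 0.0556
P(Newsletters | off-hours) = 0.02575/0.15815 ≈ 0.1628
P(Promotions | off-hours) = 0.0114/0.15815 ≈ 0.0721
P(Personal | off-hours) = 0.0576/0.15815 ≈ 0.3642
P(Alerts | off-hours) = 0.0546/0.15815 ≈ 0.3452
(Check: 0.0556+0.1628+0.0721+0.3642+0.3452 = 0.9999.)

Social 0.0556, Newsletters 0.1628, Promotions 0.0721, Personal 0.3642, Alerts 0.3452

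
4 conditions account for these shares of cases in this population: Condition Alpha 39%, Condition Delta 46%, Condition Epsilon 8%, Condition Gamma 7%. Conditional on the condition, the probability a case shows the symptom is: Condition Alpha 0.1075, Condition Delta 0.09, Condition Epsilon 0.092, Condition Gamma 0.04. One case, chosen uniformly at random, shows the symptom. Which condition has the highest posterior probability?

Compute prior × likelihood for every hypothesis:
  Condition Alpha: 0.39 × 0.1075 = 0.041925
  Condition Delta: 0.46 × 0.09 = 0.0414
  Condition Epsilon: 0.08 × 0.092 = 0.00736
  Condition Gamma: 0.07 × 0.04 = 0.0028
Total = 0.093485.
Largest term belongs to Condition Alpha, so Condition Alpha is most probable.

Condition Alpha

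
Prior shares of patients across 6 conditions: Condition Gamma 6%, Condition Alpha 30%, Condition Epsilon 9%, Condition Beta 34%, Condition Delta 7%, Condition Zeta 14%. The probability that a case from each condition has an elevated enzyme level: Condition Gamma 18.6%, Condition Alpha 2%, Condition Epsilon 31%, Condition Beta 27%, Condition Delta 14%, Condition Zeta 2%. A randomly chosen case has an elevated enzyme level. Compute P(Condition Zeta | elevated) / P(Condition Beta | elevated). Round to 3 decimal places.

0.031

Unnormalized posteriors (prior × likelihood):
  Condition Gamma: 0.06 × 0.186 = 0.01116
  Condition Alpha: 0.3 × 0.02 = 0.006
  Condition Epsilon: 0.09 × 0.31 = 0.0279
  Condition Beta: 0.34 × 0.27 = 0.0918
  Condition Delta: 0.07 × 0.14 = 0.0098
  Condition Zeta: 0.14 × 0.02 = 0.0028
Total = 0.14946.
The ratio is 0.0028 / 0.0918 (the normalizer cancels) = 0.031.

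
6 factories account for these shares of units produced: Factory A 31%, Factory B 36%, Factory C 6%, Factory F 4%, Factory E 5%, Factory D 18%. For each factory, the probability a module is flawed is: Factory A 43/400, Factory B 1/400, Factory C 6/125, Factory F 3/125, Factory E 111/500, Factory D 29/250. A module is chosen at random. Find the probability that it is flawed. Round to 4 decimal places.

0.0700

Unnormalized posteriors (prior × likelihood):
  Factory A: 0.31 × 0.1075 = 0.033325
  Factory B: 0.36 × 0.0025 = 0.0009
  Factory C: 0.06 × 0.048 = 0.00288
  Factory F: 0.04 × 0.024 = 0.00096
  Factory E: 0.05 × 0.222 = 0.0111
  Factory D: 0.18 × 0.116 = 0.02088
P(flawed) = 0.033325 + 0.0009 + 0.00288 + 0.00096 + 0.0111 + 0.02088 = 0.070045 → 0.0700.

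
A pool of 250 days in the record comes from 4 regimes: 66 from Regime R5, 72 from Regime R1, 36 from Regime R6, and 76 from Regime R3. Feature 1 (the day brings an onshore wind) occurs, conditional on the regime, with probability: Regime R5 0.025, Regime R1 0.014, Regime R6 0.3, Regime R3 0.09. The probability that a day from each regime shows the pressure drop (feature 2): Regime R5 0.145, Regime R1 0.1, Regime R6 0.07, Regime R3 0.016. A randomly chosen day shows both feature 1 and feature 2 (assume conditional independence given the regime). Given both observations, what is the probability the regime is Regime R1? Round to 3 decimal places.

Unnormalized posteriors (prior × likelihood):
  Regime R5: 0.264 × 0.025 × 0.145 = 0.000957
  Regime R1: 0.288 × 0.014 × 0.1 = 0.0004032
  Regime R6: 0.144 × 0.3 × 0.07 = 0.003024
  Regime R3: 0.304 × 0.09 × 0.016 = 0.00043776
Normalizing constant = 0.00482196.
P(Regime R1 | evidence) = 0.0004032 / 0.00482196 ≈ 0.084.

0.084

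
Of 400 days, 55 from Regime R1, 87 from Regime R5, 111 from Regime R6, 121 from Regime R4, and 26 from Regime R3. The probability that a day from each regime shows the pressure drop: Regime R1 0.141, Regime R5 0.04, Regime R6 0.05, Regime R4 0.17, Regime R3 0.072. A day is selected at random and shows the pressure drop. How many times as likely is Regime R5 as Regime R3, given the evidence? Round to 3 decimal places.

1.859

Prior × likelihood for each hypothesis:
  Regime R1: 0.1375 × 0.141 = 0.0193875
  Regime R5: 0.2175 × 0.04 = 0.0087
  Regime R6: 0.2775 × 0.05 = 0.013875
  Regime R4: 0.3025 × 0.17 = 0.051425
  Regime R3: 0.065 × 0.072 = 0.00468
Total = 0.0980675.
The ratio is 0.0087 / 0.00468 (the normalizer cancels) = 1.859.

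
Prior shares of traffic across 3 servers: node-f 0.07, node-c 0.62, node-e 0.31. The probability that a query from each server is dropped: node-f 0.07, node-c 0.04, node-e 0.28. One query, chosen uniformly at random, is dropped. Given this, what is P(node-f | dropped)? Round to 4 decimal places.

Prior × likelihood for each hypothesis:
  node-f: 0.07 × 0.07 = 0.0049
  node-c: 0.62 × 0.04 = 0.0248
  node-e: 0.31 × 0.28 = 0.0868
Sum = 0.1165.
P(node-f | evidence) = 0.0049 / 0.1165 ≈ 0.0421.

0.0421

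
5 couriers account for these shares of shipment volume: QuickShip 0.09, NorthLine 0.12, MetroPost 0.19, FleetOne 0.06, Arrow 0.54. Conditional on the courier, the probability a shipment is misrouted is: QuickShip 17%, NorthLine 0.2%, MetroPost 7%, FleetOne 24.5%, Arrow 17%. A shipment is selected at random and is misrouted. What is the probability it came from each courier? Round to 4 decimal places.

By Bayes' rule, posterior ∝ prior × likelihood:
  QuickShip: 0.09 × 0.17 = 0.0153
  NorthLine: 0.12 × 0.002 = 0.00024
  MetroPost: 0.19 × 0.07 = 0.0133
  FleetOne: 0.06 × 0.245 = 0.0147
  Arrow: 0.54 × 0.17 = 0.0918
Normalizing constant = 0.13534.
P(QuickShip | misrouted) = 0.0153/0.13534 ≈ 0.1130
P(NorthLine | misrouted) = 0.00024/0.13534 ≈ 0.0018
P(MetroPost | misrouted) = 0.0133/0.13534 ≈ 0.0983
P(FleetOne | misrouted) = 0.0147/0.13534 ≈ 0.1086
P(Arrow | misrouted) = 0.0918/0.13534 ≈ 0.6783
(Check: 0.1130+0.0018+0.0983+0.1086+0.6783 = 1.0000.)

QuickShip 0.1130, NorthLine 0.0018, MetroPost 0.0983, FleetOne 0.1086, Arrow 0.6783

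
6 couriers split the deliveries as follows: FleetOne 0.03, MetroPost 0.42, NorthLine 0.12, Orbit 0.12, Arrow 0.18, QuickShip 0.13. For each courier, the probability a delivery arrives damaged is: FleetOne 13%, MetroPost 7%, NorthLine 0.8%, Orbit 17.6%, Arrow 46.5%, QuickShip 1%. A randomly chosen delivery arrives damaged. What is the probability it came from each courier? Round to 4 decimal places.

Compute prior × likelihood for every hypothesis:
  FleetOne: 0.03 × 0.13 = 0.0039
  MetroPost: 0.42 × 0.07 = 0.0294
  NorthLine: 0.12 × 0.008 = 0.00096
  Orbit: 0.12 × 0.176 = 0.02112
  Arrow: 0.18 × 0.465 = 0.0837
  QuickShip: 0.13 × 0.01 = 0.0013
Total = 0.14038.
P(FleetOne | damaged) = 0.0039/0.14038 ≈ 0.0278
P(MetroPost | damaged) = 0.0294/0.14038 ≈ 0.2094
P(NorthLine | damaged) = 0.00096/0.14038 ≈ 0.0068
P(Orbit | damaged) = 0.02112/0.14038 ≈ 0.1504
P(Arrow | damaged) = 0.0837/0.14038 ≈ 0.5962
P(QuickShip | damaged) = 0.0013/0.14038 ≈ 0.0093
(Check: 0.0278+0.2094+0.0068+0.1504+0.5962+0.0093 = 0.9999.)

FleetOne 0.0278, MetroPost 0.2094, NorthLine 0.0068, Orbit 0.1504, Arrow 0.5962, QuickShip 0.0093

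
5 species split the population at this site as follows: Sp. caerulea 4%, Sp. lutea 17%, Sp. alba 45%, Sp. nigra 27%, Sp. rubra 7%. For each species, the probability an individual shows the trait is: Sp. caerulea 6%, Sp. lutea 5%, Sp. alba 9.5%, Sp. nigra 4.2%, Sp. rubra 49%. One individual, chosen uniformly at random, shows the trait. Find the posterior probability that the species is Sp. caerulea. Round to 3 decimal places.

Unnormalized posteriors (prior × likelihood):
  Sp. caerulea: 0.04 × 0.06 = 0.0024
  Sp. lutea: 0.17 × 0.05 = 0.0085
  Sp. alba: 0.45 × 0.095 = 0.04275
  Sp. nigra: 0.27 × 0.042 = 0.01134
  Sp. rubra: 0.07 × 0.49 = 0.0343
Sum = 0.09929.
P(Sp. caerulea | evidence) = 0.0024 / 0.09929 ≈ 0.024.

0.024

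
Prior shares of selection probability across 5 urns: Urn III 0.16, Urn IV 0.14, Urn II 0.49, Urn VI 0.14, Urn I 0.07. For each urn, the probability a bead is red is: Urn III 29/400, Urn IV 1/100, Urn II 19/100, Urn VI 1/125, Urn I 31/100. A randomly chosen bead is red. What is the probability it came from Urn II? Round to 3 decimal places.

Unnormalized posteriors (prior × likelihood):
  Urn III: 0.16 × 0.0725 = 0.0116
  Urn IV: 0.14 × 0.01 = 0.0014
  Urn II: 0.49 × 0.19 = 0.0931
  Urn VI: 0.14 × 0.008 = 0.00112
  Urn I: 0.07 × 0.31 = 0.0217
Total = 0.12892.
P(Urn II | evidence) = 0.0931 / 0.12892 ≈ 0.722.

0.722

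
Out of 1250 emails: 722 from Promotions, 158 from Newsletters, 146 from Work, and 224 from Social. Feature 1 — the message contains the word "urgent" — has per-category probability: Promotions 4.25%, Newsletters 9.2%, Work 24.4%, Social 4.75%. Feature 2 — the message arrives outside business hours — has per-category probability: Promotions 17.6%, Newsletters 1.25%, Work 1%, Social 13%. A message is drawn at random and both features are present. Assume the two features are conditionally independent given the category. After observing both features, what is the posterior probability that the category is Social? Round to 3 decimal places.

0.189

Compute prior × likelihood for every hypothesis:
  Promotions: 0.5776 × 0.0425 × 0.176 = 0.004320448
  Newsletters: 0.1264 × 0.092 × 0.0125 = 0.00014536
  Work: 0.1168 × 0.244 × 0.01 = 0.000284992
  Social: 0.1792 × 0.0475 × 0.13 = 0.00110656
Total = 0.00585736.
P(Social | evidence) = 0.00110656 / 0.00585736 ≈ 0.189.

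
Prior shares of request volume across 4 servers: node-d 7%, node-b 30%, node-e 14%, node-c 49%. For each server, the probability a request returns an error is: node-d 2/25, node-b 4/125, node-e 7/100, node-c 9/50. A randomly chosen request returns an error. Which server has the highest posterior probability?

Compute prior × likelihood for every hypothesis:
  node-d: 0.07 × 0.08 = 0.0056
  node-b: 0.3 × 0.032 = 0.0096
  node-e: 0.14 × 0.07 = 0.0098
  node-c: 0.49 × 0.18 = 0.0882
Sum = 0.1132.
Largest term belongs to node-c, so node-c is most probable.

node-c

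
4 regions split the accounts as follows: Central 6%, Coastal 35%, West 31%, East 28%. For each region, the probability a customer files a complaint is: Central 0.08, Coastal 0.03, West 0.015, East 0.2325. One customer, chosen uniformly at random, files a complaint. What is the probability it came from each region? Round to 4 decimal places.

Central 0.0564, Coastal 0.1235, West 0.0547, East 0.7654

Unnormalized posteriors (prior × likelihood):
  Central: 0.06 × 0.08 = 0.0048
  Coastal: 0.35 × 0.03 = 0.0105
  West: 0.31 × 0.015 = 0.00465
  East: 0.28 × 0.2325 = 0.0651
Normalizing constant = 0.08505.
P(Central | complaint) = 0.0048/0.08505 ≈ 0.0564
P(Coastal | complaint) = 0.0105/0.08505 ≈ 0.1235
P(West | complaint) = 0.00465/0.08505 ≈ 0.0547
P(East | complaint) = 0.0651/0.08505 ≈ 0.7654
(Check: 0.0564+0.1235+0.0547+0.7654 = 1.0000.)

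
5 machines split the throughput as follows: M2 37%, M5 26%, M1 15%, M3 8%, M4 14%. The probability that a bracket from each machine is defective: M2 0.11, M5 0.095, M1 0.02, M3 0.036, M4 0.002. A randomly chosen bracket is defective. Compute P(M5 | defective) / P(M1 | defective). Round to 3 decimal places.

Unnormalized posteriors (prior × likelihood):
  M2: 0.37 × 0.11 = 0.0407
  M5: 0.26 × 0.095 = 0.0247
  M1: 0.15 × 0.02 = 0.003
  M3: 0.08 × 0.036 = 0.00288
  M4: 0.14 × 0.002 = 0.00028
Total = 0.07156.
The ratio is 0.0247 / 0.003 (the normalizer cancels) = 8.233.

8.233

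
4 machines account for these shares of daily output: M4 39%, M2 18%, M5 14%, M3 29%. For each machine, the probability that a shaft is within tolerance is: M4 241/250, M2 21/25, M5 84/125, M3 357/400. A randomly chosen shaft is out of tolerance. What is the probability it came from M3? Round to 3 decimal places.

0.260

Taking complements, P(oversize | each) = M4 0.036, M2 0.16, M5 0.328, M3 0.1075.
Unnormalized posteriors (prior × likelihood):
  M4: 0.39 × 0.036 = 0.01404
  M2: 0.18 × 0.16 = 0.0288
  M5: 0.14 × 0.328 = 0.04592
  M3: 0.29 × 0.1075 = 0.031175
Sum = 0.119935.
P(M3 | evidence) = 0.031175 / 0.119935 ≈ 0.260.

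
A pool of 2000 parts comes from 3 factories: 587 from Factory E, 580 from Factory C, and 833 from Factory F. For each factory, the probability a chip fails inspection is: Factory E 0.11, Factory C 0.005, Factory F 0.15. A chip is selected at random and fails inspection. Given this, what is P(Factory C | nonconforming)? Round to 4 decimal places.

By Bayes' rule, posterior ∝ prior × likelihood:
  Factory E: 0.2935 × 0.11 = 0.032285
  Factory C: 0.29 × 0.005 = 0.00145
  Factory F: 0.4165 × 0.15 = 0.062475
Normalizing constant = 0.09621.
P(Factory C | evidence) = 0.00145 / 0.09621 ≈ 0.0151.

0.0151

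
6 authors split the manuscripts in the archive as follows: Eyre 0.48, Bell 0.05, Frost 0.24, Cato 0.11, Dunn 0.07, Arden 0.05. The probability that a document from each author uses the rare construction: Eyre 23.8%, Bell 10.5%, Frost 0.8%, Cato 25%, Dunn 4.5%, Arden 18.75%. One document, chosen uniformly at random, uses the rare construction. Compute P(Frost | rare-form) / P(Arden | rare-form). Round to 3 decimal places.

0.205

By Bayes' rule, posterior ∝ prior × likelihood:
  Eyre: 0.48 × 0.238 = 0.11424
  Bell: 0.05 × 0.105 = 0.00525
  Frost: 0.24 × 0.008 = 0.00192
  Cato: 0.11 × 0.25 = 0.0275
  Dunn: 0.07 × 0.045 = 0.00315
  Arden: 0.05 × 0.1875 = 0.009375
Normalizing constant = 0.161435.
The ratio is 0.00192 / 0.009375 (the normalizer cancels) = 0.205.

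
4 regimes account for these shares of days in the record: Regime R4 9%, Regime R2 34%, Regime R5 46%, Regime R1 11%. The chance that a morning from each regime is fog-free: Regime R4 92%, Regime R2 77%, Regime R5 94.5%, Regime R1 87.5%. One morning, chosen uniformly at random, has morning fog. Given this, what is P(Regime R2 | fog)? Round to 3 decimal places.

0.628

Taking complements, P(fog | each) = Regime R4 0.08, Regime R2 0.23, Regime R5 0.055, Regime R1 0.125.
Prior × likelihood for each hypothesis:
  Regime R4: 0.09 × 0.08 = 0.0072
  Regime R2: 0.34 × 0.23 = 0.0782
  Regime R5: 0.46 × 0.055 = 0.0253
  Regime R1: 0.11 × 0.125 = 0.01375
Total = 0.12445.
P(Regime R2 | evidence) = 0.0782 / 0.12445 ≈ 0.628.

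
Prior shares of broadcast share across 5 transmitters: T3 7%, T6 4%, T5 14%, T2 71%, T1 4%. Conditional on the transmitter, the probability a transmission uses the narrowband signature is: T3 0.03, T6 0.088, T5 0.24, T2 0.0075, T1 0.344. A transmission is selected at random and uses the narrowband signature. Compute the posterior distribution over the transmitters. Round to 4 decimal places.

T3 0.0360, T6 0.0604, T5 0.5763, T2 0.0913, T1 0.2360

Compute prior × likelihood for every hypothesis:
  T3: 0.07 × 0.03 = 0.0021
  T6: 0.04 × 0.088 = 0.00352
  T5: 0.14 × 0.24 = 0.0336
  T2: 0.71 × 0.0075 = 0.005325
  T1: 0.04 × 0.344 = 0.01376
Normalizing constant = 0.058305.
P(T3 | narrowband) = 0.0021/0.058305 ≈ 0.0360
P(T6 | narrowband) = 0.00352/0.058305 ≈ 0.0604
P(T5 | narrowband) = 0.0336/0.058305 ≈ 0.5763
P(T2 | narrowband) = 0.005325/0.058305 ≈ 0.0913
P(T1 | narrowband) = 0.01376/0.058305 ≈ 0.2360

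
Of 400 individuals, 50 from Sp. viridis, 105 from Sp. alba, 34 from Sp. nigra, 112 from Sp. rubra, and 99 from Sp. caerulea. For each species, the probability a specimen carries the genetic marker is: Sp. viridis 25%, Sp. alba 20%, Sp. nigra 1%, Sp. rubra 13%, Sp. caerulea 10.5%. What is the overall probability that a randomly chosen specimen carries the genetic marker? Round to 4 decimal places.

0.1470

Prior × likelihood for each hypothesis:
  Sp. viridis: 0.125 × 0.25 = 0.03125
  Sp. alba: 0.2625 × 0.2 = 0.0525
  Sp. nigra: 0.085 × 0.01 = 0.00085
  Sp. rubra: 0.28 × 0.13 = 0.0364
  Sp. caerulea: 0.2475 × 0.105 = 0.0259875
P(marker) = 0.03125 + 0.0525 + 0.00085 + 0.0364 + 0.0259875 = 0.1469875 → 0.1470.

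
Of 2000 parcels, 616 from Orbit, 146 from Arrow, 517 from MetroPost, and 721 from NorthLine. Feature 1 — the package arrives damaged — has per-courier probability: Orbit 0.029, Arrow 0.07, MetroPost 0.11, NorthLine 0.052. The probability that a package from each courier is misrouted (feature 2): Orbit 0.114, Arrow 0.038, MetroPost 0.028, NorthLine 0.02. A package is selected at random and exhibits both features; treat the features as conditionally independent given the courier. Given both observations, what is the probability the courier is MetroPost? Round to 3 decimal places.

Prior × likelihood for each hypothesis:
  Orbit: 0.308 × 0.029 × 0.114 = 0.001018248
  Arrow: 0.073 × 0.07 × 0.038 = 0.00019418
  MetroPost: 0.2585 × 0.11 × 0.028 = 0.00079618
  NorthLine: 0.3605 × 0.052 × 0.02 = 0.00037492
Sum = 0.002383528.
P(MetroPost | evidence) = 0.00079618 / 0.002383528 ≈ 0.334.

0.334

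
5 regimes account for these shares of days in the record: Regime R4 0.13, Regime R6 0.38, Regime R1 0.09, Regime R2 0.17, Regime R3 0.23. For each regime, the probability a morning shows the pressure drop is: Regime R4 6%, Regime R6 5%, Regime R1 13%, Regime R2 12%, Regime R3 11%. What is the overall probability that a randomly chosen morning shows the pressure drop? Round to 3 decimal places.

Unnormalized posteriors (prior × likelihood):
  Regime R4: 0.13 × 0.06 = 0.0078
  Regime R6: 0.38 × 0.05 = 0.019
  Regime R1: 0.09 × 0.13 = 0.0117
  Regime R2: 0.17 × 0.12 = 0.0204
  Regime R3: 0.23 × 0.11 = 0.0253
P(drop) = 0.0078 + 0.019 + 0.0117 + 0.0204 + 0.0253 = 0.0842 → 0.084.

0.084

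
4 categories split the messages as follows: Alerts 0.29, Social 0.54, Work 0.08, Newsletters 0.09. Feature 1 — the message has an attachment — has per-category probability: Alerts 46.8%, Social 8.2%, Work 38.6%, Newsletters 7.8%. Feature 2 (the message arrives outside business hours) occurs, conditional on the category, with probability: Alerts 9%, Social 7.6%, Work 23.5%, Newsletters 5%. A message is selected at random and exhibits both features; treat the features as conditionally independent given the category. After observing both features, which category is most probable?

Compute prior × likelihood for every hypothesis:
  Alerts: 0.29 × 0.468 × 0.09 = 0.0122148
  Social: 0.54 × 0.082 × 0.076 = 0.00336528
  Work: 0.08 × 0.386 × 0.235 = 0.0072568
  Newsletters: 0.09 × 0.078 × 0.05 = 0.000351
Total = 0.02318788.
Largest term belongs to Alerts, so Alerts is most probable.

Alerts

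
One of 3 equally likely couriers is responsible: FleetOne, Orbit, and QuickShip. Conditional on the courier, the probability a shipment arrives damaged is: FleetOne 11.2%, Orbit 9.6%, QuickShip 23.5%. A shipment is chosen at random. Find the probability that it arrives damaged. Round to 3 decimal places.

Since the prior is uniform, the posterior is proportional to the likelihood:
  FleetOne: 0.112
  Orbit: 0.096
  QuickShip: 0.235
P(damaged) = (1/3) × (0.112 + 0.096 + 0.235) = 0.443/3 ≈ 0.148.

0.148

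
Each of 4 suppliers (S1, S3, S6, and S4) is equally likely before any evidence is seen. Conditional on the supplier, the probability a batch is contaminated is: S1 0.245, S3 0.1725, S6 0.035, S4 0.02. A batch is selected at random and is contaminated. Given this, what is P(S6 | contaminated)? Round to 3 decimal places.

0.074

With a uniform prior (1/4 each), posterior ∝ likelihood:
  S1: 0.245
  S3: 0.1725
  S6: 0.035
  S4: 0.02
Total = 0.4725.
P(S6 | evidence) = 0.035 / 0.4725 ≈ 0.074.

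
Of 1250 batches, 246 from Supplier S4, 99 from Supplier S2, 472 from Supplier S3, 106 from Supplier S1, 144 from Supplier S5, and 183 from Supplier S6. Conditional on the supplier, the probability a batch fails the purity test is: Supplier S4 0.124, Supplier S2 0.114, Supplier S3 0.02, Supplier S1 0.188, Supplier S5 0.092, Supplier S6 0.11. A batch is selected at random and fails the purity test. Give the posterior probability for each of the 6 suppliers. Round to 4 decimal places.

Supplier S4 0.2918, Supplier S2 0.1080, Supplier S3 0.0903, Supplier S1 0.1906, Supplier S5 0.1267, Supplier S6 0.1926

Prior × likelihood for each hypothesis:
  Supplier S4: 0.1968 × 0.124 = 0.0244032
  Supplier S2: 0.0792 × 0.114 = 0.0090288
  Supplier S3: 0.3776 × 0.02 = 0.007552
  Supplier S1: 0.0848 × 0.188 = 0.0159424
  Supplier S5: 0.1152 × 0.092 = 0.0105984
  Supplier S6: 0.1464 × 0.11 = 0.016104
Sum = 0.0836288.
P(Supplier S4 | off-spec) = 0.0244032/0.0836288 ≈ 0.2918
P(Supplier S2 | off-spec) = 0.0090288/0.0836288 ≈ 0.1080
P(Supplier S3 | off-spec) = 0.007552/0.0836288 ≈ 0.0903
P(Supplier S1 | off-spec) = 0.0159424/0.0836288 ≈ 0.1906
P(Supplier S5 | off-spec) = 0.0105984/0.0836288 ≈ 0.1267
P(Supplier S6 | off-spec) = 0.016104/0.0836288 ≈ 0.1926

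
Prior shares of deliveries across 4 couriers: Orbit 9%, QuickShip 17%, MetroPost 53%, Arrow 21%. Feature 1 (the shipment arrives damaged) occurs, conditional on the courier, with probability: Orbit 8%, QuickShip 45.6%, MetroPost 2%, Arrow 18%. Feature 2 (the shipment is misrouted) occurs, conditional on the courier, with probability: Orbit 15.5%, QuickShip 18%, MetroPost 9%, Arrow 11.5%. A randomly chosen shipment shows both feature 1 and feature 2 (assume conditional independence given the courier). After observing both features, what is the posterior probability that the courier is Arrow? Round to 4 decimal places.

0.2134

By Bayes' rule, posterior ∝ prior × likelihood:
  Orbit: 0.09 × 0.08 × 0.155 = 0.001116
  QuickShip: 0.17 × 0.456 × 0.18 = 0.0139536
  MetroPost: 0.53 × 0.02 × 0.09 = 0.000954
  Arrow: 0.21 × 0.18 × 0.115 = 0.004347
Sum = 0.0203706.
P(Arrow | evidence) = 0.004347 / 0.0203706 ≈ 0.2134.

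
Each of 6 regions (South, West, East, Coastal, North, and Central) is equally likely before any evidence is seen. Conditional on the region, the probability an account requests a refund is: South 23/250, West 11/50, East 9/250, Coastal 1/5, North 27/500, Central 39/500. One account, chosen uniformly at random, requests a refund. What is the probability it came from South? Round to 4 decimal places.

With a uniform prior (1/6 each), posterior ∝ likelihood:
  South: 0.092
  West: 0.22
  East: 0.036
  Coastal: 0.2
  North: 0.054
  Central: 0.078
Normalizing constant = 0.68.
P(South | evidence) = 0.092 / 0.68 ≈ 0.1353.

0.1353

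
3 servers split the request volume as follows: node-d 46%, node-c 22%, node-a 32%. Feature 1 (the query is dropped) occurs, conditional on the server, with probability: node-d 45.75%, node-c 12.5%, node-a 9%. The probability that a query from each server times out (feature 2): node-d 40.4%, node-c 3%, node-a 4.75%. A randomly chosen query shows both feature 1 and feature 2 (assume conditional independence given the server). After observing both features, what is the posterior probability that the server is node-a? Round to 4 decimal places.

Compute prior × likelihood for every hypothesis:
  node-d: 0.46 × 0.4575 × 0.404 = 0.0850218
  node-c: 0.22 × 0.125 × 0.03 = 0.000825
  node-a: 0.32 × 0.09 × 0.0475 = 0.001368
Normalizing constant = 0.0872148.
P(node-a | evidence) = 0.001368 / 0.0872148 ≈ 0.0157.

0.0157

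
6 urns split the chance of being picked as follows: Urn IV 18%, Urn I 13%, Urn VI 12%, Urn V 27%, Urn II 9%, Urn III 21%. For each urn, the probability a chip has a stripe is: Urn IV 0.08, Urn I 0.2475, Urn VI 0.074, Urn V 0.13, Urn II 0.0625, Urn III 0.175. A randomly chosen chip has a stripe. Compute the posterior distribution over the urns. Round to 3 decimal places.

Compute prior × likelihood for every hypothesis:
  Urn IV: 0.18 × 0.08 = 0.0144
  Urn I: 0.13 × 0.2475 = 0.032175
  Urn VI: 0.12 × 0.074 = 0.00888
  Urn V: 0.27 × 0.13 = 0.0351
  Urn II: 0.09 × 0.0625 = 0.005625
  Urn III: 0.21 × 0.175 = 0.03675
Total = 0.13293.
P(Urn IV | striped) = 0.0144/0.13293 ≈ 0.108
P(Urn I | striped) = 0.032175/0.13293 ≈ 0.242
P(Urn VI | striped) = 0.00888/0.13293 ≈ 0.067
P(Urn V | striped) = 0.0351/0.13293 ≈ 0.264
P(Urn II | striped) = 0.005625/0.13293 ≈ 0.042
P(Urn III | striped) = 0.03675/0.13293 ≈ 0.276
(Check: 0.108+0.242+0.067+0.264+0.042+0.276 = 0.999.)

Urn IV 0.108, Urn I 0.242, Urn VI 0.067, Urn V 0.264, Urn II 0.042, Urn III 0.276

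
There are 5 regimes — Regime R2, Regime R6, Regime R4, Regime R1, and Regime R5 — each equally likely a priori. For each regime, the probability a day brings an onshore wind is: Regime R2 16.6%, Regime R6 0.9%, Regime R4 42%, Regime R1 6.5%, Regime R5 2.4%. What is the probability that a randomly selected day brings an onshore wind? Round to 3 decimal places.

0.137

Since the prior is uniform, the posterior is proportional to the likelihood:
  Regime R2: 0.166
  Regime R6: 0.009
  Regime R4: 0.42
  Regime R1: 0.065
  Regime R5: 0.024
P(onshore) = (1/5) × (0.166 + 0.009 + 0.42 + 0.065 + 0.024) = 0.684/5 ≈ 0.137.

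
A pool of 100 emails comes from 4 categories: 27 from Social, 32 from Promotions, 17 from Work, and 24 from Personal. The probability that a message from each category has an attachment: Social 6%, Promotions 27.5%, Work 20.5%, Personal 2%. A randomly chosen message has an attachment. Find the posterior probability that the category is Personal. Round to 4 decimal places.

0.0334

Unnormalized posteriors (prior × likelihood):
  Social: 0.27 × 0.06 = 0.0162
  Promotions: 0.32 × 0.275 = 0.088
  Work: 0.17 × 0.205 = 0.03485
  Personal: 0.24 × 0.02 = 0.0048
Sum = 0.14385.
P(Personal | evidence) = 0.0048 / 0.14385 ≈ 0.0334.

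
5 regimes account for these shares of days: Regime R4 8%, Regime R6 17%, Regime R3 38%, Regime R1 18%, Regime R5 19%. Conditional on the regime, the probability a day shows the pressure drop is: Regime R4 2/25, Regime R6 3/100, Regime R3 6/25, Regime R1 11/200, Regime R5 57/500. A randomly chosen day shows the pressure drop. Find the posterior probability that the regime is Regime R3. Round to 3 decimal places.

0.679

By Bayes' rule, posterior ∝ prior × likelihood:
  Regime R4: 0.08 × 0.08 = 0.0064
  Regime R6: 0.17 × 0.03 = 0.0051
  Regime R3: 0.38 × 0.24 = 0.0912
  Regime R1: 0.18 × 0.055 = 0.0099
  Regime R5: 0.19 × 0.114 = 0.02166
Normalizing constant = 0.13426.
P(Regime R3 | evidence) = 0.0912 / 0.13426 ≈ 0.679.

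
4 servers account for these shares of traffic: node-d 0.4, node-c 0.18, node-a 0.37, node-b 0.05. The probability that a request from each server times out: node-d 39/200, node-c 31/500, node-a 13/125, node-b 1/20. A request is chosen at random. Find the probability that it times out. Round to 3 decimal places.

Prior × likelihood for each hypothesis:
  node-d: 0.4 × 0.195 = 0.078
  node-c: 0.18 × 0.062 = 0.01116
  node-a: 0.37 × 0.104 = 0.03848
  node-b: 0.05 × 0.05 = 0.0025
P(timeout) = 0.078 + 0.01116 + 0.03848 + 0.0025 = 0.13014 → 0.130.

0.130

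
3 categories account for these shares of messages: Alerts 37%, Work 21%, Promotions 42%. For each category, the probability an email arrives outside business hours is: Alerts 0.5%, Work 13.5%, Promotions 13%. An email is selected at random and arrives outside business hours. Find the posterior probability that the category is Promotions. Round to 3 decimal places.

Unnormalized posteriors (prior × likelihood):
  Alerts: 0.37 × 0.005 = 0.00185
  Work: 0.21 × 0.135 = 0.02835
  Promotions: 0.42 × 0.13 = 0.0546
Normalizing constant = 0.0848.
P(Promotions | evidence) = 0.0546 / 0.0848 ≈ 0.644.

0.644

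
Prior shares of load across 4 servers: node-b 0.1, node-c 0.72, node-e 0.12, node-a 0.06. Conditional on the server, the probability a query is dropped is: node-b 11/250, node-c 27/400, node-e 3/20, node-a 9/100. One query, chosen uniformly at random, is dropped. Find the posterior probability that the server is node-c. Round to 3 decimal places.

Prior × likelihood for each hypothesis:
  node-b: 0.1 × 0.044 = 0.0044
  node-c: 0.72 × 0.0675 = 0.0486
  node-e: 0.12 × 0.15 = 0.018
  node-a: 0.06 × 0.09 = 0.0054
Total = 0.0764.
P(node-c | evidence) = 0.0486 / 0.0764 ≈ 0.636.

0.636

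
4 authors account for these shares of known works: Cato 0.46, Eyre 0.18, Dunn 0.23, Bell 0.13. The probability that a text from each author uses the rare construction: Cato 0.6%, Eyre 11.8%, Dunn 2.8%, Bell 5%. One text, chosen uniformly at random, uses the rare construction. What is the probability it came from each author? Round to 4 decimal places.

Compute prior × likelihood for every hypothesis:
  Cato: 0.46 × 0.006 = 0.00276
  Eyre: 0.18 × 0.118 = 0.02124
  Dunn: 0.23 × 0.028 = 0.00644
  Bell: 0.13 × 0.05 = 0.0065
Sum = 0.03694.
P(Cato | rare-form) = 0.00276/0.03694 ≈ 0.0747
P(Eyre | rare-form) = 0.02124/0.03694 ≈ 0.5750
P(Dunn | rare-form) = 0.00644/0.03694 ≈ 0.1743
P(Bell | rare-form) = 0.0065/0.03694 ≈ 0.1760
(Check: 0.0747+0.5750+0.1743+0.1760 = 1.0000.)

Cato 0.0747, Eyre 0.5750, Dunn 0.1743, Bell 0.1760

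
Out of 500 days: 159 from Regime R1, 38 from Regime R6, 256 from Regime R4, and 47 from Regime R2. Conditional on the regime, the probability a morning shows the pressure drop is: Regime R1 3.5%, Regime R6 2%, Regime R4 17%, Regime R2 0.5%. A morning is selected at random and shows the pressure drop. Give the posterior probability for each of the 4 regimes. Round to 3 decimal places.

Regime R1 0.111, Regime R6 0.015, Regime R4 0.869, Regime R2 0.005

Compute prior × likelihood for every hypothesis:
  Regime R1: 0.318 × 0.035 = 0.01113
  Regime R6: 0.076 × 0.02 = 0.00152
  Regime R4: 0.512 × 0.17 = 0.08704
  Regime R2: 0.094 × 0.005 = 0.00047
Total = 0.10016.
P(Regime R1 | drop) = 0.01113/0.10016 ≈ 0.111
P(Regime R6 | drop) = 0.00152/0.10016 ≈ 0.015
P(Regime R4 | drop) = 0.08704/0.10016 ≈ 0.869
P(Regime R2 | drop) = 0.00047/0.10016 ≈ 0.005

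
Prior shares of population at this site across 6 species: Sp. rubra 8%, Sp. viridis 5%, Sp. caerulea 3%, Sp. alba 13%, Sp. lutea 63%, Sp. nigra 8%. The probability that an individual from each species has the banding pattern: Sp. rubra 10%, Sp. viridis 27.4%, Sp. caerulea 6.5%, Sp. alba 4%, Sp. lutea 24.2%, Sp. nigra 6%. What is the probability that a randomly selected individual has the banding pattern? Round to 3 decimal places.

0.186

By Bayes' rule, posterior ∝ prior × likelihood:
  Sp. rubra: 0.08 × 0.1 = 0.008
  Sp. viridis: 0.05 × 0.274 = 0.0137
  Sp. caerulea: 0.03 × 0.065 = 0.00195
  Sp. alba: 0.13 × 0.04 = 0.0052
  Sp. lutea: 0.63 × 0.242 = 0.15246
  Sp. nigra: 0.08 × 0.06 = 0.0048
P(banded) = 0.008 + 0.0137 + 0.00195 + 0.0052 + 0.15246 + 0.0048 = 0.18611 → 0.186.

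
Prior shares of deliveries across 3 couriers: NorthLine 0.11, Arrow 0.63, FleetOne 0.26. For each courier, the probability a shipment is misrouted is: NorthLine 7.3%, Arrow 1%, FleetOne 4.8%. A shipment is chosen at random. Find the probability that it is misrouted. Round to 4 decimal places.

Compute prior × likelihood for every hypothesis:
  NorthLine: 0.11 × 0.073 = 0.00803
  Arrow: 0.63 × 0.01 = 0.0063
  FleetOne: 0.26 × 0.048 = 0.01248
P(misrouted) = 0.00803 + 0.0063 + 0.01248 = 0.02681 → 0.0268.

0.0268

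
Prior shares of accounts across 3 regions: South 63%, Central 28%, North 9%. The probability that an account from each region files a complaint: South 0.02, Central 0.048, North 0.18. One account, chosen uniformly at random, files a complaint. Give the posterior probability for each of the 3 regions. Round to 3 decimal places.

South 0.298, Central 0.318, North 0.384

Unnormalized posteriors (prior × likelihood):
  South: 0.63 × 0.02 = 0.0126
  Central: 0.28 × 0.048 = 0.01344
  North: 0.09 × 0.18 = 0.0162
Total = 0.04224.
P(South | complaint) = 0.0126/0.04224 ≈ 0.298
P(Central | complaint) = 0.01344/0.04224 ≈ 0.318
P(North | complaint) = 0.0162/0.04224 ≈ 0.384
(Check: 0.298+0.318+0.384 = 1.000.)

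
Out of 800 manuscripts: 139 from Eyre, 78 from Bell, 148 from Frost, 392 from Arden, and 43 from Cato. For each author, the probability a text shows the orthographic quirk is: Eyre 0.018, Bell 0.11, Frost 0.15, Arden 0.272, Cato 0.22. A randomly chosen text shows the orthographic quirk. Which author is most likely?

Arden

By Bayes' rule, posterior ∝ prior × likelihood:
  Eyre: 0.17375 × 0.018 = 0.0031275
  Bell: 0.0975 × 0.11 = 0.010725
  Frost: 0.185 × 0.15 = 0.02775
  Arden: 0.49 × 0.272 = 0.13328
  Cato: 0.05375 × 0.22 = 0.011825
Total = 0.1867075.
Largest term belongs to Arden, so Arden is most probable.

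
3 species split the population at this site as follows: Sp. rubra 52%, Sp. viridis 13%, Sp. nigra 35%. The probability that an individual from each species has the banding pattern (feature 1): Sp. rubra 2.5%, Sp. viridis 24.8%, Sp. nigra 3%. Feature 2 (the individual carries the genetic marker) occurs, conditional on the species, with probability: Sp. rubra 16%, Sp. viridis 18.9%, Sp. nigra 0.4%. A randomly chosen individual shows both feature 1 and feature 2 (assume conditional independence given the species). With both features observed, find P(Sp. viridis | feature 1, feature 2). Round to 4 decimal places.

0.7417

Compute prior × likelihood for every hypothesis:
  Sp. rubra: 0.52 × 0.025 × 0.16 = 0.00208
  Sp. viridis: 0.13 × 0.248 × 0.189 = 0.00609336
  Sp. nigra: 0.35 × 0.03 × 0.004 = 0.000042
Normalizing constant = 0.00821536.
P(Sp. viridis | evidence) = 0.00609336 / 0.00821536 ≈ 0.7417.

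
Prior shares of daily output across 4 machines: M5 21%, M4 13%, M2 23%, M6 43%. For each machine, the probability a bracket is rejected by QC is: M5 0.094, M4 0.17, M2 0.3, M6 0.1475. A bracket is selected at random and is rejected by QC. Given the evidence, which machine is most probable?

Compute prior × likelihood for every hypothesis:
  M5: 0.21 × 0.094 = 0.01974
  M4: 0.13 × 0.17 = 0.0221
  M2: 0.23 × 0.3 = 0.069
  M6: 0.43 × 0.1475 = 0.063425
Sum = 0.174265.
Largest term belongs to M2, so M2 is most probable.

M2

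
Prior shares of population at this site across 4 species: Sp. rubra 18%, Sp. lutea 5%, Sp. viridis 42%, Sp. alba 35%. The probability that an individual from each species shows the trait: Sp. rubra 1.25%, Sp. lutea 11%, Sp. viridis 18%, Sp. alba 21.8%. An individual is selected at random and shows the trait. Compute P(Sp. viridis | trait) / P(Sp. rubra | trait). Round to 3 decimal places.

33.600

By Bayes' rule, posterior ∝ prior × likelihood:
  Sp. rubra: 0.18 × 0.0125 = 0.00225
  Sp. lutea: 0.05 × 0.11 = 0.0055
  Sp. viridis: 0.42 × 0.18 = 0.0756
  Sp. alba: 0.35 × 0.218 = 0.0763
Normalizing constant = 0.15965.
The ratio is 0.0756 / 0.00225 (the normalizer cancels) = 33.600.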